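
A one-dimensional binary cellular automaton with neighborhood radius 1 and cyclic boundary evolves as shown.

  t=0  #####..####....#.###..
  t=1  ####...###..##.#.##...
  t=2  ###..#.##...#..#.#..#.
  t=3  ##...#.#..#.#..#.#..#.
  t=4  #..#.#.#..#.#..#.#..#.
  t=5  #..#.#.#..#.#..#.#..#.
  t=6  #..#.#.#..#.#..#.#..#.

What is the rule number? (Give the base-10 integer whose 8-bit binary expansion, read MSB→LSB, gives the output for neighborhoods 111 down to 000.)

141

  ### -> #   bit 7 = 1  t=0,i=1
  ##. -> .   bit 6 = 0  t=0,i=4
  #.# -> .   bit 5 = 0  t=0,i=16
  #.. -> .   bit 4 = 0  t=0,i=5
  .## -> #   bit 3 = 1  t=0,i=0
  .#. -> #   bit 2 = 1  t=0,i=15
  ..# -> .   bit 1 = 0  t=0,i=6
  ... -> #   bit 0 = 1  t=0,i=12
  bits 10001101 = 141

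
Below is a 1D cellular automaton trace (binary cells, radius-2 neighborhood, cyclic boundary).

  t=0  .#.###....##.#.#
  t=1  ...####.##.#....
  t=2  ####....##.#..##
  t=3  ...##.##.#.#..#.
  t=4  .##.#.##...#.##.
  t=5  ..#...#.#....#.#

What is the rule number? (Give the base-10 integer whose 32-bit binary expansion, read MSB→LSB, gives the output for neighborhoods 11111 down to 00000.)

  [31] ##### => .  t=2,i=0
  [30] ####. => .  t=1,i=5
  [29] ###.# => .  t=1,i=6
  [28] ###.. => #  t=0,i=5
  [27] ##.## => .  t=1,i=7
  [26] ##.#. => .  t=0,i=12
  [25] ##..# => #  t=4,i=15
  [24] ##... => #  t=0,i=6
  [23] #.### => #  t=0,i=3
  [22] #.##. => #  t=1,i=8
  [21] #.#.# => .  t=0,i=1
  [20] #.#.. => #  t=1,i=11
  [19] #..## => .  t=2,i=13
  [18] #..#. => #  t=3,i=13
  [17] #...# => .  t=4,i=9
  [16] #.... => .  t=0,i=7
  [15] .#### => .  t=1,i=4
  [14] .###. => #  t=0,i=4
  [13] .##.# => #  t=0,i=11
  [12] .##.. => .  t=4,i=7
  [11] .#.## => .  t=0,i=2
  [10] .#.#. => .  t=0,i=0
  [9] .#..# => .  t=2,i=12
  [8] .#... => .  t=1,i=12
  [7] ..### => #  t=1,i=3
  [6] ..##. => .  t=0,i=10
  [5] ..#.# => .  t=4,i=11
  [4] ..#.. => #  t=3,i=14
  [3] ...## => #  t=0,i=9
  [2] ...#. => .  t=4,i=10
  [1] ....# => #  t=0,i=8
  [0] ..... => #  t=1,i=0
  bits 00010011110101000110000010011011 = 332685467

332685467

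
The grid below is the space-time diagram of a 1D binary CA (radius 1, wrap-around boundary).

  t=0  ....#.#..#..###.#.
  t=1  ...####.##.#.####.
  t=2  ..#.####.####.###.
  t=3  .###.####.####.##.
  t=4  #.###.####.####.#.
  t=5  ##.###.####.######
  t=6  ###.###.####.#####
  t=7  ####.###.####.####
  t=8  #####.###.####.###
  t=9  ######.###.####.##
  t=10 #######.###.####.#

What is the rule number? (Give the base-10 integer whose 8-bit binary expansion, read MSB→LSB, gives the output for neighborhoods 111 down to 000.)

  ### -> #   bit 7 = 1  t=0,i=13
  ##. -> #   bit 6 = 1  t=0,i=14
  #.# -> #   bit 5 = 1  t=0,i=5
  #.. -> .   bit 4 = 0  t=0,i=7
  .## -> .   bit 3 = 0  t=0,i=12
  .#. -> #   bit 2 = 1  t=0,i=4
  ..# -> #   bit 1 = 1  t=0,i=3
  ... -> .   bit 0 = 0  t=0,i=0
  bits 11100110 = 230

230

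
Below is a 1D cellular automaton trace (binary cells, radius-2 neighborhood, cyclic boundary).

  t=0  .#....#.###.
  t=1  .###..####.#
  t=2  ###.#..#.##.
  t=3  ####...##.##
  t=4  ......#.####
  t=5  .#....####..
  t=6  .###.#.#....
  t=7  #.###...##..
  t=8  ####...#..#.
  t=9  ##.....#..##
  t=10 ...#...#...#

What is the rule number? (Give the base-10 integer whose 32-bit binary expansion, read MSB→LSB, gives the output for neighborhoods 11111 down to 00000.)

  nb #####: next=.  (t=3,i=0, bit31=0)
  nb ####.: next=.  (t=1,i=8, bit30=0)
  nb ###.#: next=#  (t=1,i=9, bit29=1)
  nb ###..: next=.  (t=0,i=10, bit28=0)
  nb ##.##: next=#  (t=2,i=11, bit27=1)
  nb ##.#.: next=#  (t=1,i=10, bit26=1)
  nb ##..#: next=#  (t=0,i=11, bit25=1)
  nb ##...: next=.  (t=3,i=4, bit24=0)
  nb #.###: next=#  (t=0,i=8, bit23=1)
  nb #.##.: next=.  (t=2,i=9, bit22=0)
  nb #.#.#: next=.  (t=1,i=11, bit21=0)
  nb #.#..: next=.  (t=2,i=4, bit20=0)
  nb #..##: next=.  (t=1,i=5, bit19=0)
  nb #..#.: next=.  (t=0,i=0, bit18=0)
  nb #...#: next=.  (t=3,i=5, bit17=0)
  nb #....: next=#  (t=0,i=3, bit16=1)
  nb .####: next=#  (t=1,i=7, bit15=1)
  nb .###.: next=#  (t=0,i=9, bit14=1)
  nb .##.#: next=#  (t=2,i=10, bit13=1)
  nb .##..: next=.  (t=7,i=9, bit12=0)
  nb .#.##: next=#  (t=0,i=7, bit11=1)
  nb .#.#.: next=.  (t=6,i=6, bit10=0)
  nb .#..#: next=.  (t=2,i=5, bit9=0)
  nb .#...: next=#  (t=0,i=2, bit8=1)
  nb ..###: next=.  (t=1,i=6, bit7=0)
  nb ..##.: next=.  (t=3,i=7, bit6=0)
  nb ..#.#: next=#  (t=0,i=6, bit5=1)
  nb ..#..: next=#  (t=0,i=1, bit4=1)
  nb ...##: next=#  (t=3,i=6, bit3=1)
  nb ...#.: next=.  (t=0,i=5, bit2=0)
  nb ....#: next=.  (t=0,i=4, bit1=0)
  nb .....: next=.  (t=4,i=2, bit0=0)
  bits 00101110100000011110100100111000 = 780265784

780265784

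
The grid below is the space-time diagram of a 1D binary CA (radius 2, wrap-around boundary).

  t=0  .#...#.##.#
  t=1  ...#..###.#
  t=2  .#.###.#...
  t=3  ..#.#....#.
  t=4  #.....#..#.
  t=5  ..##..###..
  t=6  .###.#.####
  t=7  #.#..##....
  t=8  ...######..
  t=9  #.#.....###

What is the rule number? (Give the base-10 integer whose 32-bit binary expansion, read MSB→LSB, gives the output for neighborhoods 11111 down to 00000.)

426736217

  nb #####: next=.  (t=8,i=5, bit31=0)
  nb ####.: next=.  (t=6,i=9, bit30=0)
  nb ###.#: next=.  (t=1,i=8, bit29=0)
  nb ###..: next=#  (t=5,i=8, bit28=1)
  nb ##.##: next=#  (t=6,i=0, bit27=1)
  nb ##.#.: next=.  (t=0,i=9, bit26=0)
  nb ##..#: next=.  (t=5,i=4, bit25=0)
  nb ##...: next=#  (t=5,i=9, bit24=1)
  nb #.###: next=.  (t=2,i=3, bit23=0)
  nb #.##.: next=#  (t=0,i=7, bit22=1)
  nb #.#.#: next=#  (t=0,i=10, bit21=1)
  nb #.#..: next=.  (t=0,i=1, bit20=0)
  nb #..##: next=#  (t=1,i=5, bit19=1)
  nb #..#.: next=#  (t=4,i=8, bit18=1)
  nb #...#: next=#  (t=0,i=3, bit17=1)
  nb #....: next=#  (t=2,i=9, bit16=1)
  nb .####: next=.  (t=6,i=8, bit15=0)
  nb .###.: next=#  (t=1,i=7, bit14=1)
  nb .##.#: next=#  (t=0,i=8, bit13=1)
  nb .##..: next=#  (t=5,i=3, bit12=1)
  nb .#.##: next=#  (t=0,i=6, bit11=1)
  nb .#.#.: next=.  (t=0,i=0, bit10=0)
  nb .#..#: next=#  (t=1,i=4, bit9=1)
  nb .#...: next=.  (t=0,i=2, bit8=0)
  nb ..###: next=.  (t=1,i=6, bit7=0)
  nb ..##.: next=#  (t=5,i=2, bit6=1)
  nb ..#.#: next=.  (t=0,i=5, bit5=0)
  nb ..#..: next=#  (t=1,i=3, bit4=1)
  nb ...##: next=#  (t=5,i=1, bit3=1)
  nb ...#.: next=.  (t=0,i=4, bit2=0)
  nb ....#: next=.  (t=2,i=10, bit1=0)
  nb .....: next=#  (t=4,i=3, bit0=1)
  bits 00011001011011110111101001011001 = 426736217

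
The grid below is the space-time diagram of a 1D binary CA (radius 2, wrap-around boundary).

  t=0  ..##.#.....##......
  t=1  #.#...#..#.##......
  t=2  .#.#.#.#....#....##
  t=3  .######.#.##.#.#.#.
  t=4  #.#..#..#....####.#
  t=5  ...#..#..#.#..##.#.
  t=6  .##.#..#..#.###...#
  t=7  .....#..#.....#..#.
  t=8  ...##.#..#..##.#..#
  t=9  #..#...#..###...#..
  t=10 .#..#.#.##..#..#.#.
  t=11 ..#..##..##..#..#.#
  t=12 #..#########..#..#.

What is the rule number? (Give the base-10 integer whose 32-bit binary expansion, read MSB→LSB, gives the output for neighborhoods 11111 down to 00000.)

  nb #####: next=.  (t=3,i=3, bit31=0)
  nb ####.: next=#  (t=3,i=5, bit30=1)
  nb ###.#: next=.  (t=3,i=6, bit29=0)
  nb ###..: next=#  (t=6,i=14, bit28=1)
  nb ##.##: next=#  (t=4,i=17, bit27=1)
  nb ##.#.: next=.  (t=0,i=4, bit26=0)
  nb ##..#: next=#  (t=10,i=10, bit25=1)
  nb ##...: next=.  (t=0,i=13, bit24=0)
  nb #.###: next=.  (t=6,i=12, bit23=0)
  nb #.##.: next=.  (t=1,i=11, bit22=0)
  nb #.#.#: next=#  (t=2,i=1, bit21=1)
  nb #.#..: next=.  (t=0,i=5, bit20=0)
  nb #..##: next=#  (t=3,i=0, bit19=1)
  nb #..#.: next=.  (t=1,i=8, bit18=0)
  nb #...#: next=.  (t=1,i=4, bit17=0)
  nb #....: next=.  (t=0,i=7, bit16=0)
  nb .####: next=#  (t=3,i=2, bit15=1)
  nb .###.: next=.  (t=6,i=13, bit14=0)
  nb .##.#: next=.  (t=0,i=3, bit13=0)
  nb .##..: next=#  (t=0,i=12, bit12=1)
  nb .#.##: next=.  (t=1,i=10, bit11=0)
  nb .#.#.: next=#  (t=1,i=1, bit10=1)
  nb .#..#: next=#  (t=1,i=7, bit9=1)
  nb .#...: next=#  (t=0,i=6, bit8=1)
  nb ..###: next=.  (t=3,i=1, bit7=0)
  nb ..##.: next=#  (t=0,i=2, bit6=1)
  nb ..#.#: next=.  (t=1,i=0, bit5=0)
  nb ..#..: next=.  (t=1,i=6, bit4=0)
  nb ...##: next=.  (t=0,i=1, bit3=0)
  nb ...#.: next=#  (t=1,i=5, bit2=1)
  nb ....#: next=#  (t=0,i=0, bit1=1)
  nb .....: next=.  (t=0,i=8, bit0=0)
  bits 01011010001010001001011101000110 = 1512609606

1512609606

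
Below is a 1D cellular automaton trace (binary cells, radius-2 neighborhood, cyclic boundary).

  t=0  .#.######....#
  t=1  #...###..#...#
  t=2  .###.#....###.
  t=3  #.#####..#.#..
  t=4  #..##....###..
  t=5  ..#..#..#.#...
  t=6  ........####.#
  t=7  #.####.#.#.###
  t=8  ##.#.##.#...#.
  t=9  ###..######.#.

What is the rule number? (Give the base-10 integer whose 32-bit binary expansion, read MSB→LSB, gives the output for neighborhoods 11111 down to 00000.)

2908415273

  [31] ##### => #  t=0,i=5
  [30] ####. => .  t=0,i=7
  [29] ###.# => #  t=2,i=3
  [28] ###.. => .  t=0,i=8
  [27] ##.## => #  t=7,i=1
  [26] ##.#. => #  t=2,i=4
  [25] ##..# => .  t=1,i=7
  [24] ##... => #  t=0,i=9
  [23] #.### => .  t=0,i=3
  [22] #.##. => #  t=8,i=0
  [21] #.#.# => .  t=0,i=1
  [20] #.#.. => #  t=2,i=5
  [19] #..## => #  t=2,i=0
  [18] #..#. => .  t=1,i=8
  [17] #...# => #  t=1,i=2
  [16] #.... => .  t=0,i=10
  [15] .#### => #  t=0,i=4
  [14] .###. => #  t=1,i=5
  [13] .##.# => #  t=8,i=1
  [12] .##.. => .  t=1,i=0
  [11] .#.## => .  t=0,i=2
  [10] .#.#. => #  t=0,i=0
  [9] .#..# => .  t=3,i=12
  [8] .#... => #  t=1,i=10
  [7] ..### => .  t=1,i=4
  [6] ..##. => .  t=1,i=13
  [5] ..#.# => #  t=0,i=13
  [4] ..#.. => .  t=1,i=9
  [3] ...## => #  t=1,i=3
  [2] ...#. => .  t=0,i=12
  [1] ....# => .  t=0,i=11
  [0] ..... => #  t=5,i=13
  bits 10101101010110101110010100101001 = 2908415273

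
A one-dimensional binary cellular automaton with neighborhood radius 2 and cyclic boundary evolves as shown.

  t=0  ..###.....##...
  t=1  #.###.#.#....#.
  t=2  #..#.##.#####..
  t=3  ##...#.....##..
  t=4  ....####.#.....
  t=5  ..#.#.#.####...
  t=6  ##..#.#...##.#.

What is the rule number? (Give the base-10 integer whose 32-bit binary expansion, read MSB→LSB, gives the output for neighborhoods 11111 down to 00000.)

  ##### -> .   bit 31 = 0  t=2,i=10
  ####. -> #   bit 30 = 1  t=2,i=11
  ###.# -> .   bit 29 = 0  t=1,i=4
  ###.. -> #   bit 28 = 1  t=0,i=4
  ##.## -> .   bit 27 = 0  t=2,i=7
  ##.#. -> #   bit 26 = 1  t=1,i=5
  ##..# -> .   bit 25 = 0  t=2,i=13
  ##... -> .   bit 24 = 0  t=0,i=5
  #.### -> .   bit 23 = 0  t=1,i=2
  #.##. -> #   bit 22 = 1  t=2,i=5
  #.#.# -> #   bit 21 = 1  t=1,i=0
  #.#.. -> #   bit 20 = 1  t=1,i=8
  #..## -> .   bit 19 = 0  t=3,i=14
  #..#. -> .   bit 18 = 0  t=2,i=2
  #...# -> .   bit 17 = 0  t=3,i=3
  #.... -> #   bit 16 = 1  t=0,i=6
  .#### -> .   bit 15 = 0  t=2,i=9
  .###. -> #   bit 14 = 1  t=0,i=3
  .##.# -> .   bit 13 = 0  t=2,i=6
  .##.. -> .   bit 12 = 0  t=0,i=11
  .#.## -> .   bit 11 = 0  t=1,i=1
  .#.#. -> .   bit 10 = 0  t=1,i=7
  .#..# -> #   bit 9 = 1  t=2,i=1
  .#... -> #   bit 8 = 1  t=1,i=9
  ..### -> #   bit 7 = 1  t=0,i=2
  ..##. -> .   bit 6 = 0  t=0,i=10
  ..#.# -> .   bit 5 = 0  t=1,i=13
  ..#.. -> #   bit 4 = 1  t=2,i=0
  ...## -> .   bit 3 = 0  t=0,i=1
  ...#. -> #   bit 2 = 1  t=1,i=12
  ....# -> #   bit 1 = 1  t=0,i=0
  ..... -> .   bit 0 = 0  t=0,i=7
  bits 01010100011100010100001110010110 = 1416709014

1416709014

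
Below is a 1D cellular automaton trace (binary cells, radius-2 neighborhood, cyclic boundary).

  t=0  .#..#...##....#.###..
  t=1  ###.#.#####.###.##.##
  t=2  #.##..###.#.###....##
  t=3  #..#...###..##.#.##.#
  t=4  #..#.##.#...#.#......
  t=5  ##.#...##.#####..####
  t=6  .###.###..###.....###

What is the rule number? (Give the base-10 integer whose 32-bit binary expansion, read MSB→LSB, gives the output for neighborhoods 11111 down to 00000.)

2777863807

  nb #####: next=#  (t=1,i=0, bit31=1)
  nb ####.: next=.  (t=1,i=1, bit30=0)
  nb ###.#: next=#  (t=1,i=2, bit29=1)
  nb ###..: next=.  (t=0,i=18, bit28=0)
  nb ##.##: next=.  (t=1,i=11, bit27=0)
  nb ##.#.: next=#  (t=1,i=3, bit26=1)
  nb ##..#: next=.  (t=2,i=4, bit25=0)
  nb ##...: next=#  (t=0,i=10, bit24=1)
  nb #.###: next=#  (t=0,i=16, bit23=1)
  nb #.##.: next=.  (t=1,i=16, bit22=0)
  nb #.#.#: next=.  (t=1,i=4, bit21=0)
  nb #.#..: next=#  (t=4,i=8, bit20=1)
  nb #..##: next=.  (t=2,i=5, bit19=0)
  nb #..#.: next=.  (t=0,i=3, bit18=0)
  nb #...#: next=#  (t=0,i=6, bit17=1)
  nb #....: next=.  (t=0,i=11, bit16=0)
  nb .####: next=#  (t=1,i=7, bit15=1)
  nb .###.: next=#  (t=0,i=17, bit14=1)
  nb .##.#: next=.  (t=1,i=17, bit13=0)
  nb .##..: next=#  (t=0,i=9, bit12=1)
  nb .#.##: next=.  (t=0,i=15, bit11=0)
  nb .#.#.: next=#  (t=4,i=13, bit10=1)
  nb .#..#: next=#  (t=0,i=2, bit9=1)
  nb .#...: next=.  (t=0,i=5, bit8=0)
  nb ..###: next=.  (t=2,i=6, bit7=0)
  nb ..##.: next=#  (t=0,i=8, bit6=1)
  nb ..#.#: next=#  (t=0,i=14, bit5=1)
  nb ..#..: next=#  (t=0,i=1, bit4=1)
  nb ...##: next=#  (t=0,i=7, bit3=1)
  nb ...#.: next=#  (t=0,i=0, bit2=1)
  nb ....#: next=#  (t=0,i=12, bit1=1)
  nb .....: next=#  (t=4,i=17, bit0=1)
  bits 10100101100100101101011001111111 = 2777863807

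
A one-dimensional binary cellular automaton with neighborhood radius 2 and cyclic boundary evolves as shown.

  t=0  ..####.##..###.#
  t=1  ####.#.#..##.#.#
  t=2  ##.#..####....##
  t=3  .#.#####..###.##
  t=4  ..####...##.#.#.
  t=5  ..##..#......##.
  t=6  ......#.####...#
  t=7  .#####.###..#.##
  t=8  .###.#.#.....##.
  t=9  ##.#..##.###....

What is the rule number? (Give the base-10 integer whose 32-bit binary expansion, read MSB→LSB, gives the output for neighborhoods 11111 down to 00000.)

  [31] ##### => #  t=1,i=1
  [30] ####. => .  t=0,i=4
  [29] ###.# => #  t=0,i=5
  [28] ###.. => .  t=2,i=9
  [27] ##.## => .  t=0,i=6
  [26] ##.#. => .  t=0,i=14
  [25] ##..# => .  t=0,i=9
  [24] ##... => #  t=2,i=10
  [23] #.### => #  t=1,i=15
  [22] #.##. => #  t=0,i=7
  [21] #.#.# => .  t=1,i=5
  [20] #.#.. => #  t=0,i=15
  [19] #..## => #  t=0,i=1
  [18] #..#. => .  t=5,i=5
  [17] #...# => .  t=4,i=0
  [16] #.... => #  t=2,i=11
  [15] .#### => #  t=0,i=3
  [14] .###. => .  t=0,i=12
  [13] .##.# => .  t=1,i=11
  [12] .##.. => .  t=0,i=8
  [11] .#.## => #  t=1,i=14
  [10] .#.#. => #  t=1,i=6
  [9] .#..# => #  t=0,i=0
  [8] .#... => .  t=4,i=15
  [7] ..### => #  t=0,i=2
  [6] ..##. => .  t=1,i=10
  [5] ..#.# => .  t=6,i=6
  [4] ..#.. => #  t=5,i=6
  [3] ...## => .  t=2,i=13
  [2] ...#. => #  t=6,i=5
  [1] ....# => #  t=2,i=12
  [0] ..... => #  t=5,i=9
  bits 10100001110110011000111010010111 = 2715389591

2715389591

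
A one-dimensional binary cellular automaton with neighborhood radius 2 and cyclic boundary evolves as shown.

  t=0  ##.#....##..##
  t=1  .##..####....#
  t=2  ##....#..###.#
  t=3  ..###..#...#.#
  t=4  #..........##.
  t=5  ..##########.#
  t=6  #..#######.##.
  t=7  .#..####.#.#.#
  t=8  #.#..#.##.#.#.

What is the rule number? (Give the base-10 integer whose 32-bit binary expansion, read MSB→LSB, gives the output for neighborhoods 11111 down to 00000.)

  [31] ##### => #  t=5,i=4
  [30] ####. => .  t=0,i=0
  [29] ###.# => #  t=0,i=1
  [28] ###.. => .  t=1,i=8
  [27] ##.## => .  t=2,i=12
  [26] ##.#. => #  t=0,i=2
  [25] ##..# => .  t=0,i=10
  [24] ##... => #  t=1,i=9
  [23] #.### => #  t=2,i=13
  [22] #.##. => #  t=1,i=1
  [21] #.#.# => .  t=7,i=9
  [20] #.#.. => .  t=0,i=3
  [19] #..## => .  t=0,i=11
  [18] #..#. => .  t=3,i=6
  [17] #...# => .  t=3,i=9
  [16] #.... => #  t=0,i=5
  [15] .#### => #  t=0,i=13
  [14] .###. => .  t=2,i=0
  [13] .##.# => .  t=4,i=12
  [12] .##.. => .  t=0,i=9
  [11] .#.## => #  t=1,i=0
  [10] .#.#. => #  t=3,i=12
  [9] .#..# => #  t=2,i=7
  [8] .#... => .  t=0,i=4
  [7] ..### => .  t=0,i=12
  [6] ..##. => #  t=0,i=8
  [5] ..#.# => #  t=1,i=13
  [4] ..#.. => .  t=2,i=6
  [3] ...## => #  t=0,i=7
  [2] ...#. => .  t=1,i=12
  [1] ....# => #  t=0,i=6
  [0] ..... => #  t=4,i=3
  bits 10100101110000011000111001101011 = 2780925547

2780925547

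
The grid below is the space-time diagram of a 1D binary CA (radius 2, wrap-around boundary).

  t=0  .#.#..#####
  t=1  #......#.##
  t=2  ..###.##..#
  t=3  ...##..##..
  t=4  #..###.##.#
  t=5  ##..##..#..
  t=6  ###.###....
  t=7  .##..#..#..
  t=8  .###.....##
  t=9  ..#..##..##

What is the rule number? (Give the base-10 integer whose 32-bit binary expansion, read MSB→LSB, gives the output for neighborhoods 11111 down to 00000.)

1711534437

  [31] ##### => .  t=0,i=8
  [30] ####. => #  t=0,i=9
  [29] ###.# => #  t=0,i=10
  [28] ###.. => .  t=1,i=0
  [27] ##.## => .  t=2,i=5
  [26] ##.#. => #  t=0,i=0
  [25] ##..# => #  t=2,i=8
  [24] ##... => .  t=1,i=1
  [23] #.### => .  t=1,i=9
  [22] #.##. => .  t=2,i=6
  [21] #.#.# => .  t=0,i=1
  [20] #.#.. => .  t=0,i=3
  [19] #..## => .  t=0,i=5
  [18] #..#. => .  t=2,i=9
  [17] #...# => #  t=7,i=10
  [16] #.... => #  t=1,i=2
  [15] .#### => #  t=0,i=7
  [14] .###. => #  t=1,i=10
  [13] .##.# => #  t=4,i=8
  [12] .##.. => #  t=2,i=7
  [11] .#.## => .  t=1,i=8
  [10] .#.#. => .  t=0,i=2
  [9] .#..# => .  t=0,i=4
  [8] .#... => #  t=7,i=9
  [7] ..### => .  t=0,i=6
  [6] ..##. => #  t=3,i=3
  [5] ..#.# => #  t=1,i=7
  [4] ..#.. => .  t=2,i=10
  [3] ...## => .  t=3,i=2
  [2] ...#. => #  t=1,i=6
  [1] ....# => .  t=1,i=5
  [0] ..... => #  t=1,i=3
  bits 01100110000000111111000101100101 = 1711534437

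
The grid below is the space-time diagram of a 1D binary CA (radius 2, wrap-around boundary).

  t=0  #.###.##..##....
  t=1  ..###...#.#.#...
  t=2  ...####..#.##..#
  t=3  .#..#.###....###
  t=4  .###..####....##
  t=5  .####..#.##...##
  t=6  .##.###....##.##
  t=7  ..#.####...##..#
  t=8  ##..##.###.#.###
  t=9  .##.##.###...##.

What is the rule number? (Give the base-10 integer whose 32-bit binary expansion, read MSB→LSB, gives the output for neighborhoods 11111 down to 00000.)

865527377

  nb #####: next=.  (t=8,i=15, bit31=0)
  nb ####.: next=.  (t=2,i=5, bit30=0)
  nb ###.#: next=#  (t=0,i=4, bit29=1)
  nb ###..: next=#  (t=1,i=4, bit28=1)
  nb ##.##: next=.  (t=0,i=5, bit27=0)
  nb ##.#.: next=.  (t=3,i=0, bit26=0)
  nb ##..#: next=#  (t=0,i=8, bit25=1)
  nb ##...: next=#  (t=0,i=12, bit24=1)
  nb #.###: next=#  (t=0,i=2, bit23=1)
  nb #.##.: next=.  (t=0,i=6, bit22=0)
  nb #.#.#: next=.  (t=1,i=10, bit21=0)
  nb #.#..: next=#  (t=1,i=12, bit20=1)
  nb #..##: next=.  (t=0,i=9, bit19=0)
  nb #..#.: next=#  (t=2,i=8, bit18=1)
  nb #...#: next=#  (t=1,i=6, bit17=1)
  nb #....: next=.  (t=0,i=13, bit16=0)
  nb .####: next=#  (t=2,i=4, bit15=1)
  nb .###.: next=#  (t=0,i=3, bit14=1)
  nb .##.#: next=#  (t=4,i=15, bit13=1)
  nb .##..: next=.  (t=0,i=7, bit12=0)
  nb .#.##: next=.  (t=0,i=1, bit11=0)
  nb .#.#.: next=#  (t=1,i=9, bit10=1)
  nb .#..#: next=#  (t=3,i=2, bit9=1)
  nb .#...: next=.  (t=1,i=13, bit8=0)
  nb ..###: next=.  (t=1,i=2, bit7=0)
  nb ..##.: next=#  (t=0,i=10, bit6=1)
  nb ..#.#: next=.  (t=0,i=0, bit5=0)
  nb ..#..: next=#  (t=2,i=15, bit4=1)
  nb ...##: next=.  (t=1,i=1, bit3=0)
  nb ...#.: next=.  (t=0,i=15, bit2=0)
  nb ....#: next=.  (t=0,i=14, bit1=0)
  nb .....: next=#  (t=1,i=15, bit0=1)
  bits 00110011100101101110011001010001 = 865527377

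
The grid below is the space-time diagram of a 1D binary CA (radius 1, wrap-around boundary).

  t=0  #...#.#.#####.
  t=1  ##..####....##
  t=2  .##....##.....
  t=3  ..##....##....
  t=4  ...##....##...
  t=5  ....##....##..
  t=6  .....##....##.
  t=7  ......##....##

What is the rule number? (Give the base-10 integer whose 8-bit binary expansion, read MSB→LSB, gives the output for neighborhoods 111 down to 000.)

  ###|.  b7=0 t=0,i=9
  ##.|#  b6=1 t=0,i=12
  #.#|#  b5=1 t=0,i=5
  #..|#  b4=1 t=0,i=1
  .##|.  b3=0 t=0,i=8
  .#.|#  b2=1 t=0,i=0
  ..#|.  b1=0 t=0,i=3
  ...|.  b0=0 t=0,i=2
  bits 01110100 = 116

116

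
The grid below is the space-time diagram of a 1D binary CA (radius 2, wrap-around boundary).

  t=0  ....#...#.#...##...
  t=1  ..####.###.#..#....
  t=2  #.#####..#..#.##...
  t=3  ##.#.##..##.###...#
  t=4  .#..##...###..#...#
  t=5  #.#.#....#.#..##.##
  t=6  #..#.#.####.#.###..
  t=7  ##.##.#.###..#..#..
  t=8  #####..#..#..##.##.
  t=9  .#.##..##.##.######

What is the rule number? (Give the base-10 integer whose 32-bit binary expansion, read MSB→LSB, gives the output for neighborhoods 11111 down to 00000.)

  [31] ##### => .  t=2,i=4
  [30] ####. => #  t=1,i=4
  [29] ###.# => #  t=1,i=5
  [28] ###.. => #  t=2,i=6
  [27] ##.## => #  t=1,i=6
  [26] ##.#. => .  t=1,i=10
  [25] ##..# => .  t=2,i=7
  [24] ##... => .  t=0,i=16
  [23] #.### => .  t=1,i=7
  [22] #.##. => #  t=2,i=14
  [21] #.#.# => .  t=3,i=3
  [20] #.#.. => .  t=0,i=10
  [19] #..## => .  t=3,i=8
  [18] #..#. => .  t=1,i=13
  [17] #...# => .  t=0,i=6
  [16] #.... => .  t=0,i=17
  [15] .#### => #  t=1,i=3
  [14] .###. => .  t=1,i=8
  [13] .##.# => #  t=3,i=10
  [12] .##.. => .  t=0,i=15
  [11] .#.## => #  t=2,i=1
  [10] .#.#. => #  t=0,i=9
  [9] .#..# => #  t=1,i=12
  [8] .#... => #  t=0,i=5
  [7] ..### => #  t=1,i=2
  [6] ..##. => #  t=0,i=14
  [5] ..#.# => #  t=0,i=8
  [4] ..#.. => #  t=0,i=4
  [3] ...## => .  t=0,i=13
  [2] ...#. => #  t=0,i=3
  [1] ....# => #  t=0,i=2
  [0] ..... => .  t=0,i=0
  bits 01111000010000001010111111110110 = 2017505270

2017505270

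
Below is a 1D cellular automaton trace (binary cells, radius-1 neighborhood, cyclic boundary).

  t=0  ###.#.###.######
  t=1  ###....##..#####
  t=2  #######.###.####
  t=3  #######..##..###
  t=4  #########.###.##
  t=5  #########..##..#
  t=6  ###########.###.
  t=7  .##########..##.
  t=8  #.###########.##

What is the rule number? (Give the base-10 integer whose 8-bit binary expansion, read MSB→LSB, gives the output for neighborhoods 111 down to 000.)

  ### -> #   bit 7 = 1  t=0,i=0
  ##. -> #   bit 6 = 1  t=0,i=2
  #.# -> .   bit 5 = 0  t=0,i=3
  #.. -> #   bit 4 = 1  t=1,i=3
  .## -> .   bit 3 = 0  t=0,i=6
  .#. -> .   bit 2 = 0  t=0,i=4
  ..# -> #   bit 1 = 1  t=1,i=6
  ... -> #   bit 0 = 1  t=1,i=4
  bits 11010011 = 211

211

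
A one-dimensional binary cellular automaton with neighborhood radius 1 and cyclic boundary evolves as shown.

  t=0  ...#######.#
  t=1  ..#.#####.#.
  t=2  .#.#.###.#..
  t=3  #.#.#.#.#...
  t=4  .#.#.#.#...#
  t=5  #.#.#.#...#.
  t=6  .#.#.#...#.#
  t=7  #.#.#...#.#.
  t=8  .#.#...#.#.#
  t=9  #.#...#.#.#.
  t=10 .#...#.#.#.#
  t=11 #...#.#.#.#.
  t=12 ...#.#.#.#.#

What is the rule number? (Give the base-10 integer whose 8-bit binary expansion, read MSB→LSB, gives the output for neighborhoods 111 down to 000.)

  ### -> #   bit 7 = 1  t=0,i=4
  ##. -> .   bit 6 = 0  t=0,i=9
  #.# -> #   bit 5 = 1  t=0,i=10
  #.. -> .   bit 4 = 0  t=0,i=0
  .## -> .   bit 3 = 0  t=0,i=3
  .#. -> .   bit 2 = 0  t=0,i=11
  ..# -> #   bit 1 = 1  t=0,i=2
  ... -> .   bit 0 = 0  t=0,i=1
  bits 10100010 = 162

162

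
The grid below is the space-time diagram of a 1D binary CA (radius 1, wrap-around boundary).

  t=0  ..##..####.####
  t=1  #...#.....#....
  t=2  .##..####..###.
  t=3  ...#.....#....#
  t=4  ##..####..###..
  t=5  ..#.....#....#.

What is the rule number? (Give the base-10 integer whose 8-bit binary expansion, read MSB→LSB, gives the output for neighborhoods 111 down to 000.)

  [7] ### => .  t=0,i=7
  [6] ##. => .  t=0,i=3
  [5] #.# => #  t=0,i=10
  [4] #.. => #  t=0,i=0
  [3] .## => .  t=0,i=2
  [2] .#. => .  t=1,i=0
  [1] ..# => .  t=0,i=1
  [0] ... => #  t=1,i=2
  bits 00110001 = 49

49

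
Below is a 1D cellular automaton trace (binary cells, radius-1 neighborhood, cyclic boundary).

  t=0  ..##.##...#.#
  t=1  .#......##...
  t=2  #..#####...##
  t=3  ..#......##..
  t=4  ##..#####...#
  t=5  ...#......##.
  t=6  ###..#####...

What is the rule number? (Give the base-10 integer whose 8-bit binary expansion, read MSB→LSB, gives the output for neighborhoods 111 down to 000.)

3

  nb ###: next=.  (t=2,i=4, bit7=0)
  nb ##.: next=.  (t=0,i=3, bit6=0)
  nb #.#: next=.  (t=0,i=4, bit5=0)
  nb #..: next=.  (t=0,i=0, bit4=0)
  nb .##: next=.  (t=0,i=2, bit3=0)
  nb .#.: next=.  (t=0,i=10, bit2=0)
  nb ..#: next=#  (t=0,i=1, bit1=1)
  nb ...: next=#  (t=0,i=8, bit0=1)
  bits 00000011 = 3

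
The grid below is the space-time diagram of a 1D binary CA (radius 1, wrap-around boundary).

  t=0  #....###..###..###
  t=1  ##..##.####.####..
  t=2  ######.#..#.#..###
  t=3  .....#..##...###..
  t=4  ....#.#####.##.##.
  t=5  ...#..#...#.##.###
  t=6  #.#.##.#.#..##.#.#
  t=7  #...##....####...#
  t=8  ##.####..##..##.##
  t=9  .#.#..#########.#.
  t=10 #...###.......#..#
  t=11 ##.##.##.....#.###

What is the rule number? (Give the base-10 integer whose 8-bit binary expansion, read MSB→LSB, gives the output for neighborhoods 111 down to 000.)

90

  nb ###: next=.  (t=0,i=6, bit7=0)
  nb ##.: next=#  (t=0,i=0, bit6=1)
  nb #.#: next=.  (t=1,i=6, bit5=0)
  nb #..: next=#  (t=0,i=1, bit4=1)
  nb .##: next=#  (t=0,i=5, bit3=1)
  nb .#.: next=.  (t=2,i=7, bit2=0)
  nb ..#: next=#  (t=0,i=4, bit1=1)
  nb ...: next=.  (t=0,i=2, bit0=0)
  bits 01011010 = 90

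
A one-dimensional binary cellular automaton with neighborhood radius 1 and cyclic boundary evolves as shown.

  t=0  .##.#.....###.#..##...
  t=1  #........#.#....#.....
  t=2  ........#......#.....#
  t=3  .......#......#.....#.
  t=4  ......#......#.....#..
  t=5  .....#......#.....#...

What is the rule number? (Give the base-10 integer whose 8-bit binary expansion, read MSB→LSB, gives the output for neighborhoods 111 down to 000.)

130

  [7] ### => #  t=0,i=11
  [6] ##. => .  t=0,i=2
  [5] #.# => .  t=0,i=3
  [4] #.. => .  t=0,i=5
  [3] .## => .  t=0,i=1
  [2] .#. => .  t=0,i=4
  [1] ..# => #  t=0,i=0
  [0] ... => .  t=0,i=6
  bits 10000010 = 130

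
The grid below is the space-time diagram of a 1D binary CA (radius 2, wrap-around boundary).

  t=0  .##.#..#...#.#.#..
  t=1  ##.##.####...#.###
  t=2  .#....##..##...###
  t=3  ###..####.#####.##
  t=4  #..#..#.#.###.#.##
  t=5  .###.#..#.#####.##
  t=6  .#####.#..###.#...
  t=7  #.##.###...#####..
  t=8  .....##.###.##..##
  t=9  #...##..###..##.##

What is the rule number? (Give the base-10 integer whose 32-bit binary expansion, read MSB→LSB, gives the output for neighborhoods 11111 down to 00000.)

  ##### -> #   bit 31 = 1  t=1,i=17
  ####. -> .   bit 30 = 0  t=1,i=0
  ###.# -> #   bit 29 = 1  t=1,i=1
  ###.. -> .   bit 28 = 0  t=1,i=9
  ##.## -> .   bit 27 = 0  t=1,i=2
  ##.#. -> #   bit 26 = 1  t=0,i=3
  ##..# -> #   bit 25 = 1  t=2,i=8
  ##... -> #   bit 24 = 1  t=1,i=10
  #.### -> #   bit 23 = 1  t=1,i=6
  #.##. -> .   bit 22 = 0  t=1,i=3
  #.#.# -> #   bit 21 = 1  t=0,i=13
  #.#.. -> #   bit 20 = 1  t=0,i=4
  #..## -> .   bit 19 = 0  t=2,i=9
  #..#. -> #   bit 18 = 1  t=0,i=6
  #...# -> #   bit 17 = 1  t=0,i=9
  #.... -> .   bit 16 = 0  t=2,i=3
  .#### -> #   bit 15 = 1  t=1,i=7
  .###. -> #   bit 14 = 1  t=2,i=16
  .##.# -> .   bit 13 = 0  t=0,i=2
  .##.. -> #   bit 12 = 1  t=2,i=7
  .#.## -> .   bit 11 = 0  t=1,i=14
  .#.#. -> .   bit 10 = 0  t=0,i=12
  .#..# -> .   bit 9 = 0  t=0,i=5
  .#... -> #   bit 8 = 1  t=0,i=8
  ..### -> .   bit 7 = 0  t=2,i=15
  ..##. -> #   bit 6 = 1  t=0,i=1
  ..#.# -> .   bit 5 = 0  t=0,i=11
  ..#.. -> #   bit 4 = 1  t=0,i=7
  ...## -> #   bit 3 = 1  t=0,i=0
  ...#. -> .   bit 2 = 0  t=0,i=10
  ....# -> .   bit 1 = 0  t=2,i=4
  ..... -> .   bit 0 = 0  t=8,i=2
  bits 10100111101101101101000101011000 = 2813776216

2813776216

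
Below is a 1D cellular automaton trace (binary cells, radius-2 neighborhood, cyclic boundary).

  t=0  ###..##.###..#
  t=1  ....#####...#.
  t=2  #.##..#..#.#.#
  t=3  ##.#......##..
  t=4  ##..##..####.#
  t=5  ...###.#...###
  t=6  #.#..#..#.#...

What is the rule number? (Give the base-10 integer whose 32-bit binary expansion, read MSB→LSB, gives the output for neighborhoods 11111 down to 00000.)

  ##### -> #   bit 31 = 1  t=1,i=6
  ####. -> .   bit 30 = 0  t=0,i=1
  ###.# -> #   bit 29 = 1  t=4,i=11
  ###.. -> .   bit 28 = 0  t=0,i=2
  ##.## -> #   bit 27 = 1  t=0,i=7
  ##.#. -> .   bit 26 = 0  t=3,i=2
  ##..# -> .   bit 25 = 0  t=0,i=3
  ##... -> #   bit 24 = 1  t=1,i=9
  #.### -> #   bit 23 = 1  t=0,i=8
  #.##. -> .   bit 22 = 0  t=2,i=2
  #.#.# -> #   bit 21 = 1  t=2,i=11
  #.#.. -> .   bit 20 = 0  t=3,i=3
  #..## -> #   bit 19 = 1  t=0,i=4
  #..#. -> .   bit 18 = 0  t=2,i=5
  #...# -> .   bit 17 = 0  t=1,i=10
  #.... -> #   bit 16 = 1  t=1,i=0
  .#### -> .   bit 15 = 0  t=0,i=0
  .###. -> .   bit 14 = 0  t=0,i=9
  .##.# -> #   bit 13 = 1  t=0,i=6
  .##.. -> #   bit 12 = 1  t=2,i=3
  .#.## -> .   bit 11 = 0  t=2,i=12
  .#.#. -> #   bit 10 = 1  t=2,i=10
  .#..# -> .   bit 9 = 0  t=2,i=7
  .#... -> #   bit 8 = 1  t=1,i=13
  ..### -> .   bit 7 = 0  t=0,i=13
  ..##. -> #   bit 6 = 1  t=0,i=5
  ..#.# -> .   bit 5 = 0  t=2,i=9
  ..#.. -> .   bit 4 = 0  t=1,i=12
  ...## -> #   bit 3 = 1  t=1,i=3
  ...#. -> #   bit 2 = 1  t=1,i=11
  ....# -> #   bit 1 = 1  t=1,i=2
  ..... -> .   bit 0 = 0  t=1,i=1
  bits 10101001101010010011010101001110 = 2846438734

2846438734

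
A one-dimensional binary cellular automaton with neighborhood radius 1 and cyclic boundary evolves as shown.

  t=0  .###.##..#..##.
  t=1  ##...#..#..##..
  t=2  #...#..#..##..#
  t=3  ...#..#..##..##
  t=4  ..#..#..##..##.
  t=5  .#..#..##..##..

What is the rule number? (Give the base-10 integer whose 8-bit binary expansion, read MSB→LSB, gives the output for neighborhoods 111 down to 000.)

  ###|.  b7=0 t=0,i=2
  ##.|.  b6=0 t=0,i=3
  #.#|.  b5=0 t=0,i=4
  #..|.  b4=0 t=0,i=7
  .##|#  b3=1 t=0,i=1
  .#.|.  b2=0 t=0,i=9
  ..#|#  b1=1 t=0,i=0
  ...|.  b0=0 t=1,i=3
  bits 00001010 = 10

10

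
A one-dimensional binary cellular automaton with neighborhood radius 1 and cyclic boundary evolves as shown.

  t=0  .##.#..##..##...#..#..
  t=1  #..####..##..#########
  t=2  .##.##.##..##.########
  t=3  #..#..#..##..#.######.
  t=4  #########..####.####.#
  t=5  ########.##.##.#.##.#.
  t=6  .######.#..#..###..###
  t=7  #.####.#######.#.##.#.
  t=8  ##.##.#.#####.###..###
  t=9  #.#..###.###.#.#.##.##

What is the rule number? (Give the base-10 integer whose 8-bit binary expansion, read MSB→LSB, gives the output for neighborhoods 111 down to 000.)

183

  [7] ### => #  t=1,i=4
  [6] ##. => .  t=0,i=2
  [5] #.# => #  t=0,i=3
  [4] #.. => #  t=0,i=5
  [3] .## => .  t=0,i=1
  [2] .#. => #  t=0,i=4
  [1] ..# => #  t=0,i=0
  [0] ... => #  t=0,i=14
  bits 10110111 = 183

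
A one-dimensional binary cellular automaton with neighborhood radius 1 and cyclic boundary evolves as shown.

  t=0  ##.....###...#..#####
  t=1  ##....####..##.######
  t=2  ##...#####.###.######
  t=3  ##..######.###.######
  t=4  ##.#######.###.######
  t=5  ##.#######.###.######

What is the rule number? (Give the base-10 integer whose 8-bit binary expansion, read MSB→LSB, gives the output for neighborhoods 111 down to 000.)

206

  [7] ### => #  t=0,i=0
  [6] ##. => #  t=0,i=1
  [5] #.# => .  t=1,i=14
  [4] #.. => .  t=0,i=2
  [3] .## => #  t=0,i=7
  [2] .#. => #  t=0,i=13
  [1] ..# => #  t=0,i=6
  [0] ... => .  t=0,i=3
  bits 11001110 = 206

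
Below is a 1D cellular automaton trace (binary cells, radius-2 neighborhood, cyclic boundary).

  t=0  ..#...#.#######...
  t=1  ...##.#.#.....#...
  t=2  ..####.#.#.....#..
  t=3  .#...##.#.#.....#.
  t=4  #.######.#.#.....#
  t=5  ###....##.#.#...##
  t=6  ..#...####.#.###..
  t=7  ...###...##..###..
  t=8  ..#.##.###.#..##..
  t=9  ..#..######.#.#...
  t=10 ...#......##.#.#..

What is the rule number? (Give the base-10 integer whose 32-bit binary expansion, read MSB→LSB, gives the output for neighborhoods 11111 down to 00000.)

1048995688

  #####|.  b31=0 t=0,i=10
  ####.|.  b30=0 t=0,i=13
  ###.#|#  b29=1 t=2,i=5
  ###..|#  b28=1 t=0,i=14
  ##.##|#  b27=1 t=4,i=1
  ##.#.|#  b26=1 t=1,i=5
  ##..#|#  b25=1 t=7,i=11
  ##...|.  b24=0 t=0,i=15
  #.###|#  b23=1 t=0,i=8
  #.##.|.  b22=0 t=8,i=4
  #.#.#|.  b21=0 t=1,i=6
  #.#..|.  b20=0 t=1,i=8
  #..##|.  b19=0 t=7,i=12
  #..#.|#  b18=1 t=3,i=0
  #...#|#  b17=1 t=0,i=4
  #....|.  b16=0 t=0,i=16
  .####|.  b15=0 t=0,i=9
  .###.|#  b14=1 t=6,i=14
  .##.#|#  b13=1 t=1,i=4
  .##..|.  b12=0 t=7,i=10
  .#.##|.  b11=0 t=0,i=7
  .#.#.|#  b10=1 t=1,i=7
  .#..#|#  b9=1 t=3,i=17
  .#...|#  b8=1 t=0,i=3
  ..###|.  b7=0 t=2,i=2
  ..##.|#  b6=1 t=1,i=3
  ..#.#|#  b5=1 t=0,i=6
  ..#..|.  b4=0 t=0,i=2
  ...##|#  b3=1 t=1,i=2
  ...#.|.  b2=0 t=0,i=1
  ....#|.  b1=0 t=0,i=0
  .....|.  b0=0 t=0,i=17
  bits 00111110100001100110011101101000 = 1048995688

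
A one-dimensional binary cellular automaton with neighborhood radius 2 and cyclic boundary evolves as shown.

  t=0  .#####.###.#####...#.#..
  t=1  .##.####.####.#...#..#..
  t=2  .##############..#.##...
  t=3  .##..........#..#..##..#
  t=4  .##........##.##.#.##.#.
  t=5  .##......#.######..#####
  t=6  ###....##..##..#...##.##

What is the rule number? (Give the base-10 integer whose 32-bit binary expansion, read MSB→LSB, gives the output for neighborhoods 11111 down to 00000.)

  nb #####: next=.  (t=0,i=3, bit31=0)
  nb ####.: next=#  (t=0,i=4, bit30=1)
  nb ###.#: next=#  (t=0,i=5, bit29=1)
  nb ###..: next=.  (t=0,i=15, bit28=0)
  nb ##.##: next=#  (t=0,i=6, bit27=1)
  nb ##.#.: next=#  (t=1,i=13, bit26=1)
  nb ##..#: next=.  (t=2,i=15, bit25=0)
  nb ##...: next=.  (t=0,i=16, bit24=0)
  nb #.###: next=#  (t=0,i=7, bit23=1)
  nb #.##.: next=#  (t=2,i=19, bit22=1)
  nb #.#.#: next=.  (t=4,i=17, bit21=0)
  nb #.#..: next=#  (t=0,i=21, bit20=1)
  nb #..##: next=.  (t=3,i=18, bit19=0)
  nb #..#.: next=#  (t=1,i=20, bit18=1)
  nb #...#: next=.  (t=0,i=17, bit17=0)
  nb #....: next=.  (t=2,i=22, bit16=0)
  nb .####: next=#  (t=0,i=2, bit15=1)
  nb .###.: next=.  (t=0,i=8, bit14=0)
  nb .##.#: next=#  (t=1,i=2, bit13=1)
  nb .##..: next=#  (t=2,i=20, bit12=1)
  nb .#.##: next=.  (t=2,i=18, bit11=0)
  nb .#.#.: next=.  (t=0,i=20, bit10=0)
  nb .#..#: next=#  (t=1,i=19, bit9=1)
  nb .#...: next=.  (t=0,i=22, bit8=0)
  nb ..###: next=#  (t=0,i=1, bit7=1)
  nb ..##.: next=#  (t=1,i=1, bit6=1)
  nb ..#.#: next=.  (t=0,i=19, bit5=0)
  nb ..#..: next=.  (t=1,i=18, bit4=0)
  nb ...##: next=.  (t=0,i=0, bit3=0)
  nb ...#.: next=#  (t=0,i=18, bit2=1)
  nb ....#: next=#  (t=2,i=23, bit1=1)
  nb .....: next=.  (t=3,i=5, bit0=0)
  bits 01101100110101001011001011000110 = 1825878726

1825878726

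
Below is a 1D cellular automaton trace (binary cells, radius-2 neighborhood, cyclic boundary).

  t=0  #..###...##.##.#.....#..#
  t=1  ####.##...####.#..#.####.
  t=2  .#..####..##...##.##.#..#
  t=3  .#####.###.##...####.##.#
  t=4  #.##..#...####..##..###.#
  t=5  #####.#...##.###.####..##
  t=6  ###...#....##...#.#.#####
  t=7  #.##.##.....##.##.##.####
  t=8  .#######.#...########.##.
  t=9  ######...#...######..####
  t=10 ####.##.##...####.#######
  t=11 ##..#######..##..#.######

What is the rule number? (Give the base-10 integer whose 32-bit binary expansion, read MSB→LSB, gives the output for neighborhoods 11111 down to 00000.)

2608380597

  ##### -> #   bit 31 = 1  t=3,i=3
  ####. -> .   bit 30 = 0  t=1,i=2
  ###.# -> .   bit 29 = 0  t=1,i=3
  ###.. -> #   bit 28 = 1  t=0,i=5
  ##.## -> #   bit 27 = 1  t=0,i=11
  ##.#. -> .   bit 26 = 0  t=0,i=14
  ##..# -> #   bit 25 = 1  t=0,i=1
  ##... -> #   bit 24 = 1  t=0,i=6
  #.### -> .   bit 23 = 0  t=1,i=0
  #.##. -> #   bit 22 = 1  t=0,i=12
  #.#.# -> #   bit 21 = 1  t=3,i=24
  #.#.. -> #   bit 20 = 1  t=0,i=15
  #..## -> #   bit 19 = 1  t=0,i=2
  #..#. -> .   bit 18 = 0  t=1,i=17
  #...# -> .   bit 17 = 0  t=0,i=7
  #.... -> .   bit 16 = 0  t=0,i=17
  .#### -> #   bit 15 = 1  t=1,i=1
  .###. -> .   bit 14 = 0  t=0,i=4
  .##.# -> #   bit 13 = 1  t=0,i=10
  .##.. -> #   bit 12 = 1  t=0,i=0
  .#.## -> #   bit 11 = 1  t=1,i=19
  .#.#. -> .   bit 10 = 0  t=2,i=0
  .#..# -> #   bit 9 = 1  t=0,i=22
  .#... -> .   bit 8 = 0  t=0,i=16
  ..### -> #   bit 7 = 1  t=0,i=3
  ..##. -> .   bit 6 = 0  t=0,i=9
  ..#.# -> #   bit 5 = 1  t=1,i=18
  ..#.. -> #   bit 4 = 1  t=0,i=21
  ...## -> .   bit 3 = 0  t=0,i=8
  ...#. -> #   bit 2 = 1  t=0,i=20
  ....# -> .   bit 1 = 0  t=0,i=19
  ..... -> #   bit 0 = 1  t=0,i=18
  bits 10011011011110001011101010110101 = 2608380597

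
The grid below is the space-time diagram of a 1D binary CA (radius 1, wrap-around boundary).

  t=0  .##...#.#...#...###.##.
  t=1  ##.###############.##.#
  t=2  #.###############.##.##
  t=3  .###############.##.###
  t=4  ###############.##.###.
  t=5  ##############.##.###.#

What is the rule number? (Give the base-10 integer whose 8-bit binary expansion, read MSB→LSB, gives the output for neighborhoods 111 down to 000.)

191

  ###|#  b7=1 t=0,i=17
  ##.|.  b6=0 t=0,i=2
  #.#|#  b5=1 t=0,i=7
  #..|#  b4=1 t=0,i=3
  .##|#  b3=1 t=0,i=1
  .#.|#  b2=1 t=0,i=6
  ..#|#  b1=1 t=0,i=0
  ...|#  b0=1 t=0,i=4
  bits 10111111 = 191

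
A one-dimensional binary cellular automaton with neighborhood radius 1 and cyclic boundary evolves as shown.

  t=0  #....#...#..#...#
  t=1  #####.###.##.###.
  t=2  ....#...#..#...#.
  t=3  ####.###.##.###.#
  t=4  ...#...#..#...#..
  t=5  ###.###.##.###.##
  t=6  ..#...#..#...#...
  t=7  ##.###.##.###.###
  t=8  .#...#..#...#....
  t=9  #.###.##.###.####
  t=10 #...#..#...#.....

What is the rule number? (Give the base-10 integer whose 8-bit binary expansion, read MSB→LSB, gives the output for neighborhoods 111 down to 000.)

83

  [7] ### => .  t=1,i=1
  [6] ##. => #  t=0,i=0
  [5] #.# => .  t=1,i=5
  [4] #.. => #  t=0,i=1
  [3] .## => .  t=0,i=16
  [2] .#. => .  t=0,i=5
  [1] ..# => #  t=0,i=4
  [0] ... => #  t=0,i=2
  bits 01010011 = 83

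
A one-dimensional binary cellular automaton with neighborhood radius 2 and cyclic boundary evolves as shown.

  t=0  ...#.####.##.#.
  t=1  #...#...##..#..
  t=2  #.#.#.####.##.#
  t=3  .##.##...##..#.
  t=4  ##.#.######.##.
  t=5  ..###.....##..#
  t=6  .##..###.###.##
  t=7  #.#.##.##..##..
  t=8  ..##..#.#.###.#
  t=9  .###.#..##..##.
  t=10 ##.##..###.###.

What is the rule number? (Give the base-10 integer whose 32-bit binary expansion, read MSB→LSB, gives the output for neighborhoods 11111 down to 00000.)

  #####|.  b31=0 t=4,i=7
  ####.|.  b30=0 t=0,i=7
  ###.#|#  b29=1 t=0,i=8
  ###..|.  b28=0 t=5,i=4
  ##.##|#  b27=1 t=0,i=9
  ##.#.|#  b26=1 t=0,i=12
  ##..#|.  b25=0 t=1,i=10
  ##...|#  b24=1 t=3,i=6
  #.###|.  b23=0 t=0,i=5
  #.##.|.  b22=0 t=0,i=10
  #.#.#|#  b21=1 t=2,i=2
  #.#..|.  b20=0 t=0,i=13
  #..##|#  b19=1 t=3,i=0
  #..#.|#  b18=1 t=1,i=11
  #...#|#  b17=1 t=1,i=2
  #....|#  b16=1 t=0,i=0
  .####|.  b15=0 t=0,i=6
  .###.|.  b14=0 t=5,i=3
  .##.#|.  b13=0 t=0,i=11
  .##..|#  b12=1 t=1,i=9
  .#.##|#  b11=1 t=0,i=4
  .#.#.|.  b10=0 t=2,i=3
  .#..#|.  b9=0 t=1,i=13
  .#...|.  b8=0 t=0,i=14
  ..###|#  b7=1 t=5,i=2
  ..##.|#  b6=1 t=1,i=8
  ..#.#|.  b5=0 t=0,i=3
  ..#..|#  b4=1 t=1,i=0
  ...##|#  b3=1 t=1,i=7
  ...#.|.  b2=0 t=0,i=2
  ....#|.  b1=0 t=0,i=1
  .....|#  b0=1 t=5,i=7
  bits 00101101001011110001100011011001 = 758061273

758061273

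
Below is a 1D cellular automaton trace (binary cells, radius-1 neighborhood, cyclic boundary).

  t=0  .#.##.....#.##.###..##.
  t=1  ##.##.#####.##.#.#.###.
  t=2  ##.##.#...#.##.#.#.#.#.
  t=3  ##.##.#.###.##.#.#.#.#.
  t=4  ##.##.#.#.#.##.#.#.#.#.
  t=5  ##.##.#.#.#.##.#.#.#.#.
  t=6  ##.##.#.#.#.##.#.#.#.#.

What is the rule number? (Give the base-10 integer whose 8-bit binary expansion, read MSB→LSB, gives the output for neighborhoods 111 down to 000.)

79

  nb ###: next=.  (t=0,i=16, bit7=0)
  nb ##.: next=#  (t=0,i=4, bit6=1)
  nb #.#: next=.  (t=0,i=2, bit5=0)
  nb #..: next=.  (t=0,i=5, bit4=0)
  nb .##: next=#  (t=0,i=3, bit3=1)
  nb .#.: next=#  (t=0,i=1, bit2=1)
  nb ..#: next=#  (t=0,i=0, bit1=1)
  nb ...: next=#  (t=0,i=6, bit0=1)
  bits 01001111 = 79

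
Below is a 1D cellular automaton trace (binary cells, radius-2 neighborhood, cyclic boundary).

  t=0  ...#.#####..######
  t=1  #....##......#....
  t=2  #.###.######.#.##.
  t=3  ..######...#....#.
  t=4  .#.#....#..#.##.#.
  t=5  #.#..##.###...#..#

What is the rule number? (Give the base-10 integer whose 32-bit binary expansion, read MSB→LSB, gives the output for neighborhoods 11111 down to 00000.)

696645147

  nb #####: next=.  (t=0,i=7, bit31=0)
  nb ####.: next=.  (t=0,i=8, bit30=0)
  nb ###.#: next=#  (t=2,i=4, bit29=1)
  nb ###..: next=.  (t=0,i=9, bit28=0)
  nb ##.##: next=#  (t=2,i=5, bit27=1)
  nb ##.#.: next=.  (t=2,i=12, bit26=0)
  nb ##..#: next=.  (t=0,i=10, bit25=0)
  nb ##...: next=#  (t=0,i=0, bit24=1)
  nb #.###: next=#  (t=0,i=5, bit23=1)
  nb #.##.: next=.  (t=2,i=15, bit22=0)
  nb #.#.#: next=.  (t=2,i=0, bit21=0)
  nb #.#..: next=.  (t=4,i=3, bit20=0)
  nb #..##: next=.  (t=0,i=11, bit19=0)
  nb #..#.: next=#  (t=4,i=0, bit18=1)
  nb #...#: next=.  (t=0,i=1, bit17=0)
  nb #....: next=#  (t=1,i=2, bit16=1)
  nb .####: next=#  (t=0,i=6, bit15=1)
  nb .###.: next=#  (t=2,i=3, bit14=1)
  nb .##.#: next=#  (t=2,i=16, bit13=1)
  nb .##..: next=#  (t=1,i=6, bit12=1)
  nb .#.##: next=.  (t=0,i=4, bit11=0)
  nb .#.#.: next=#  (t=4,i=2, bit10=1)
  nb .#..#: next=#  (t=4,i=9, bit9=1)
  nb .#...: next=.  (t=1,i=1, bit8=0)
  nb ..###: next=.  (t=0,i=12, bit7=0)
  nb ..##.: next=.  (t=1,i=5, bit6=0)
  nb ..#.#: next=.  (t=0,i=3, bit5=0)
  nb ..#..: next=#  (t=1,i=0, bit4=1)
  nb ...##: next=#  (t=1,i=4, bit3=1)
  nb ...#.: next=.  (t=0,i=2, bit2=0)
  nb ....#: next=#  (t=1,i=3, bit1=1)
  nb .....: next=#  (t=1,i=9, bit0=1)
  bits 00101001100001011111011000011011 = 696645147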